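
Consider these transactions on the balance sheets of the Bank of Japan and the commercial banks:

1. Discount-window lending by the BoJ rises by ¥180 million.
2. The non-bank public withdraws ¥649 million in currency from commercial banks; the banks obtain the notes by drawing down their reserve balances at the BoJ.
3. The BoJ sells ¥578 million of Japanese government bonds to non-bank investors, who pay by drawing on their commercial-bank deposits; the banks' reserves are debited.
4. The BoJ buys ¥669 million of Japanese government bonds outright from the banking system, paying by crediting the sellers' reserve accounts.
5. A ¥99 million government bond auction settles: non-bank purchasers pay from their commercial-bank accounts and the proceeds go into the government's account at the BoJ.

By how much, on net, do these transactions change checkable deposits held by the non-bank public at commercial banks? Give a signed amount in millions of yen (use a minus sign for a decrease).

-¥1326 million

Discount-window loan ¥180 million: the counterparty is a bank, so public deposits are unchanged → 0.
Currency withdrawal ¥649 million: non-bank counterparties' bank balances fall → −¥649M.
Asset sale (to non-banks) ¥578 million: non-bank counterparties' bank balances fall → −¥578M.
OMO purchase (from banks) ¥669 million: the counterparty is a bank, so public deposits are unchanged → 0.
Government account inflow ¥99 million: non-bank counterparties' bank balances fall → −¥99M.
Net: 0 − 649 − 578 + 0 − 99 = -¥1326 million.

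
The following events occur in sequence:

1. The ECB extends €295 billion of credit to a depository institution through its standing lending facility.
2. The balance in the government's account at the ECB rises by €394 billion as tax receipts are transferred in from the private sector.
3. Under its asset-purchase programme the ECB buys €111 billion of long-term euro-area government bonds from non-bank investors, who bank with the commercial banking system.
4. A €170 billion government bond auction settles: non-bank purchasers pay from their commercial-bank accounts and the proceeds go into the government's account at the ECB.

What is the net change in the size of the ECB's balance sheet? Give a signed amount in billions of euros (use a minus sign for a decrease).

Discount-window loan €295 billion: an ECB asset is acquired → +€295B.
Government account inflow €394 billion: only the composition of liabilities changes → 0.
Asset purchase (from non-banks) €111 billion: an ECB asset is acquired → +€111B.
Government account inflow €170 billion: only the composition of liabilities changes → 0.
Net: 295 + 0 + 111 + 0 = +€406 billion.

+€406 billion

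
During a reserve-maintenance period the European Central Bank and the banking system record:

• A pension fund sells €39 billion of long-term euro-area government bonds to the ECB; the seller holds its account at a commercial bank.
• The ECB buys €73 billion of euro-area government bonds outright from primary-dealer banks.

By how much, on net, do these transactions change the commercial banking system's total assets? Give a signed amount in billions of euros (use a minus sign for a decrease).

+€39 billion

ECB balance sheet:
  Assets:      Securities +€112B
  Liabilities: Bank reserves +€112B
Commercial banking system:
  Assets:      Reserves at CB +€112B, Securities −€73B
  Liabilities: Checkable deposits +€39B
Change in total bank assets = +€39 billion.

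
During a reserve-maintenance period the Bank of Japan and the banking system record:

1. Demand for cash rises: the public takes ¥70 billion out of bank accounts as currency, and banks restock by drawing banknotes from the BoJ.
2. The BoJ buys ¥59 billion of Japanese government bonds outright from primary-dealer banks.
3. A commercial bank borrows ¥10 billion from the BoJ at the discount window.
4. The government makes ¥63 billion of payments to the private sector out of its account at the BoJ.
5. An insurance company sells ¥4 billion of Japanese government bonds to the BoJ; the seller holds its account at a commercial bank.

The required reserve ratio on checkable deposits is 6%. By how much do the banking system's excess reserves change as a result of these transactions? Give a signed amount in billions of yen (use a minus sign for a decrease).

+¥66.18 billion

Currency withdrawal ¥70 billion: reserves −¥70B, deposits −¥70B.
OMO purchase (from banks) ¥59 billion: reserves +¥59B, deposits 0.
Discount-window loan ¥10 billion: reserves +¥10B, deposits 0.
Government spending ¥63 billion: reserves +¥63B, deposits +¥63B.
Asset purchase (from non-banks) ¥4 billion: reserves +¥4B, deposits +¥4B.
Totals: Δreserves = +¥66B, Δdeposits = −¥3B.
Δrequired reserves = 6% × −¥3B = −¥0.18B.
Δexcess reserves = Δreserves − Δrequired = +¥66B − (−¥0.18B) = +¥66.18 billion.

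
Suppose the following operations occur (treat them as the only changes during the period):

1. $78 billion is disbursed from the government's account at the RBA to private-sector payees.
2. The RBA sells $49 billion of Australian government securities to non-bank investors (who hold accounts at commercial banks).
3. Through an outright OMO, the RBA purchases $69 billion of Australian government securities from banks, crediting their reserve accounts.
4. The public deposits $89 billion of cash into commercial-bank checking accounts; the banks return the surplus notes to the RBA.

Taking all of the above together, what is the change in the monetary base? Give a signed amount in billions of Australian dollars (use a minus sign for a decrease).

+$98 billion

RBA balance sheet:
  Assets:      Securities +$20B
  Liabilities: Bank reserves +$187B, Currency in circulation −$89B, Government deposits −$78B
Commercial banking system:
  Assets:      Reserves at CB +$187B, Securities −$69B
  Liabilities: Checkable deposits +$118B
Monetary base = currency + reserves: −$89B + (+$187B) = +$98 billion.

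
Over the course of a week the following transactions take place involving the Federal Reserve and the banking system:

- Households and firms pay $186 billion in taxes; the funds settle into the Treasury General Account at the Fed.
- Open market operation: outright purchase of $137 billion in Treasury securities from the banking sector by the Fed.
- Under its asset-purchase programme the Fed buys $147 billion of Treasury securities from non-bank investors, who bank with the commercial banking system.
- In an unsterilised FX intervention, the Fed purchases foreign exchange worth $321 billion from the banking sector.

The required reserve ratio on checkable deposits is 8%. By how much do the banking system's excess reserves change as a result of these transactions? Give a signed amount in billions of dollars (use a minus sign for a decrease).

Government account inflow $186 billion: reserves −$186B, deposits −$186B.
OMO purchase (from banks) $137 billion: reserves +$137B, deposits 0.
Asset purchase (from non-banks) $147 billion: reserves +$147B, deposits +$147B.
FX purchase $321 billion: reserves +$321B, deposits 0.
Totals: Δreserves = +$419B, Δdeposits = −$39B.
Δrequired reserves = 8% × −$39B = −$3.12B.
Δexcess reserves = Δreserves − Δrequired = +$419B − (−$3.12B) = +$422.12 billion.

+$422.12 billion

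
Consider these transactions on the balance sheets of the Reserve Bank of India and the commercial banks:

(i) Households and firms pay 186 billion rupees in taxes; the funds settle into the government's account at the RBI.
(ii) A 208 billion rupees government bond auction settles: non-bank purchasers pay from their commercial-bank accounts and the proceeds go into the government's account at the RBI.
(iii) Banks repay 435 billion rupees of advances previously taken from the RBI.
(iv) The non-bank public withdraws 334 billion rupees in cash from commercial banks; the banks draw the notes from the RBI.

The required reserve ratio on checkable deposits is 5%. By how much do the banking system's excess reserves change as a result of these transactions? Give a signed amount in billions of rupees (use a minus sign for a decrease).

-1126.6 billion

Government account inflow 186 billion rupees: reserves −186B, deposits −186B.
Government account inflow 208 billion rupees: reserves −208B, deposits −208B.
Discount-window repayment 435 billion rupees: reserves −435B, deposits 0.
Currency withdrawal 334 billion rupees: reserves −334B, deposits −334B.
Totals: Δreserves = −1163B, Δdeposits = −728B.
Δrequired reserves = 5% × −728B = −36.4B.
Δexcess reserves = Δreserves − Δrequired = −1163B − (−36.4B) = -1126.6 billion.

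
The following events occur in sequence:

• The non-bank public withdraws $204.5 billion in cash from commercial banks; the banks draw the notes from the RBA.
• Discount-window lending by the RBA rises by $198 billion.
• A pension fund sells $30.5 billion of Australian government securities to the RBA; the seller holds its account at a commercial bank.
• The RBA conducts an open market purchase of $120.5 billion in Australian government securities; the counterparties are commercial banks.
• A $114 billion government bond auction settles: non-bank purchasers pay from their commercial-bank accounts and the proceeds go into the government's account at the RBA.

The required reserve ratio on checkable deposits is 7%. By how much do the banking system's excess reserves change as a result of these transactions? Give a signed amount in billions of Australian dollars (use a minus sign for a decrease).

Currency withdrawal $204.5 billion: reserves −$204.5B, deposits −$204.5B.
Discount-window loan $198 billion: reserves +$198B, deposits 0.
Asset purchase (from non-banks) $30.5 billion: reserves +$30.5B, deposits +$30.5B.
OMO purchase (from banks) $120.5 billion: reserves +$120.5B, deposits 0.
Government account inflow $114 billion: reserves −$114B, deposits −$114B.
Totals: Δreserves = +$30.5B, Δdeposits = −$288B.
Δrequired reserves = 7% × −$288B = −$20.16B.
Δexcess reserves = Δreserves − Δrequired = +$30.5B − (−$20.16B) = +$50.66 billion.

+$50.66 billion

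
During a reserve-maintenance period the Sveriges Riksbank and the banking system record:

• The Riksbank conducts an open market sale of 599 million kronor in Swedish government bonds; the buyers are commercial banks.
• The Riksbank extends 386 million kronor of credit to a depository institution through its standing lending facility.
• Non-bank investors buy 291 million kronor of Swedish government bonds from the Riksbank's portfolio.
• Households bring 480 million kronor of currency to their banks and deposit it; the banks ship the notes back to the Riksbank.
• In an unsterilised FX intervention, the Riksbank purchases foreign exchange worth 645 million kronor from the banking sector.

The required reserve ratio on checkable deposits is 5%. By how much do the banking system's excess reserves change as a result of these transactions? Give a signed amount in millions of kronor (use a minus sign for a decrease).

+611.55 million

OMO sale (to banks) 599 million kronor: reserves −599M, deposits 0.
Discount-window loan 386 million kronor: reserves +386M, deposits 0.
Asset sale (to non-banks) 291 million kronor: reserves −291M, deposits −291M.
Currency deposit 480 million kronor: reserves +480M, deposits +480M.
FX purchase 645 million kronor: reserves +645M, deposits 0.
Totals: Δreserves = +621M, Δdeposits = +189M.
Δrequired reserves = 5% × +189M = +9.45M.
Δexcess reserves = Δreserves − Δrequired = +621M − (+9.45M) = +611.55 million.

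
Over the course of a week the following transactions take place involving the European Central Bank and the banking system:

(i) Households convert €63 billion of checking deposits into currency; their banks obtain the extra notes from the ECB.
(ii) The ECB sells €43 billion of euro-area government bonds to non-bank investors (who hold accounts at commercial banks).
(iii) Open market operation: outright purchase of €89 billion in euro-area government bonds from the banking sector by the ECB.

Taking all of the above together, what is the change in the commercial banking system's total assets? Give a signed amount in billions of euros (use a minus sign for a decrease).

-€106 billion

ECB balance sheet:
  Assets:      Securities +€46B
  Liabilities: Bank reserves −€17B, Currency in circulation +€63B
Commercial banking system:
  Assets:      Reserves at CB −€17B, Securities −€89B
  Liabilities: Checkable deposits −€106B
Change in total bank assets = -€106 billion.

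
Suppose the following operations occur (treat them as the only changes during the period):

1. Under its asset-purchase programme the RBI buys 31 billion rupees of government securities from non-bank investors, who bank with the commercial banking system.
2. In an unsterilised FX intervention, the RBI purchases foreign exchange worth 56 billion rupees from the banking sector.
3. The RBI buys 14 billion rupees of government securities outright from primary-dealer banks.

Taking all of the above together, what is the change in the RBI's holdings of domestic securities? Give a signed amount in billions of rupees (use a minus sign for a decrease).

+45 billion

RBI balance sheet:
  Assets:      Securities +45B, Foreign assets +56B
  Liabilities: Bank reserves +101B
So the change in the RBI's holdings of domestic securities is +45 billion.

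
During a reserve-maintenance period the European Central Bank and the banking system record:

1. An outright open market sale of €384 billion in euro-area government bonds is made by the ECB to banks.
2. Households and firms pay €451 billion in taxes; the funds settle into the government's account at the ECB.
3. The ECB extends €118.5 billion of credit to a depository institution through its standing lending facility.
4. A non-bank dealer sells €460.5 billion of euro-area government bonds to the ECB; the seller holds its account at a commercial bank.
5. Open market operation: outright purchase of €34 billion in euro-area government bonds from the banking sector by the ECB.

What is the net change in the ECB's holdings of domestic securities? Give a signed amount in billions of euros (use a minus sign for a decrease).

ECB balance sheet:
  Assets:      Securities +€110.5B, Loans to banks +€118.5B
  Liabilities: Bank reserves −€222B, Government deposits +€451B
Commercial banking system:
  Assets:      Reserves at CB −€222B, Securities +€350B
  Liabilities: Checkable deposits +€9.5B, Borrowings from CB +€118.5B
So the change in the ECB's holdings of domestic securities is +€110.5 billion.

+€110.5 billion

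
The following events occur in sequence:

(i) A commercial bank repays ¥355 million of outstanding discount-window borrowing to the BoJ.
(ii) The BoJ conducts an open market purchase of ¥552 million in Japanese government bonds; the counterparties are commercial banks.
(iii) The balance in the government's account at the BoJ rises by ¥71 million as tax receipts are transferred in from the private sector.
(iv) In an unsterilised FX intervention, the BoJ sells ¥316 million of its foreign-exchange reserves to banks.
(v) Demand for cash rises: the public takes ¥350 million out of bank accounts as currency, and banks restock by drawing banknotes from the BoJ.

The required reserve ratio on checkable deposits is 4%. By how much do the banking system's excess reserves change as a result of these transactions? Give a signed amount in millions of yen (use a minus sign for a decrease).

Discount-window repayment ¥355 million: reserves −¥355M, deposits 0.
OMO purchase (from banks) ¥552 million: reserves +¥552M, deposits 0.
Government account inflow ¥71 million: reserves −¥71M, deposits −¥71M.
FX sale ¥316 million: reserves −¥316M, deposits 0.
Currency withdrawal ¥350 million: reserves −¥350M, deposits −¥350M.
Totals: Δreserves = −¥540M, Δdeposits = −¥421M.
Δrequired reserves = 4% × −¥421M = −¥16.84M.
Δexcess reserves = Δreserves − Δrequired = −¥540M − (−¥16.84M) = -¥523.16 million.

-¥523.16 million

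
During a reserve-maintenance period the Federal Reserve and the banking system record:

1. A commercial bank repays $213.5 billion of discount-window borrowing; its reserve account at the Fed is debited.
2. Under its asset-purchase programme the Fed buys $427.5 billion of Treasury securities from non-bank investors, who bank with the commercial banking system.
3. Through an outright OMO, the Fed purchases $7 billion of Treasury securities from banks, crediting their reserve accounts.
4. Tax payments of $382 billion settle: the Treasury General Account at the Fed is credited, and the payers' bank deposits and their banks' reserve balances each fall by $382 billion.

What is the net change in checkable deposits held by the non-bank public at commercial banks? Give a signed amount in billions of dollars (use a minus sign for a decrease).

Fed balance sheet:
  Assets:      Securities +$434.5B, Loans to banks −$213.5B
  Liabilities: Bank reserves −$161B, Government deposits +$382B
Commercial banking system:
  Assets:      Reserves at CB −$161B, Securities −$7B
  Liabilities: Checkable deposits +$45.5B, Borrowings from CB −$213.5B
So the change in checkable deposits held by the non-bank public at commercial banks is +$45.5 billion.

+$45.5 billion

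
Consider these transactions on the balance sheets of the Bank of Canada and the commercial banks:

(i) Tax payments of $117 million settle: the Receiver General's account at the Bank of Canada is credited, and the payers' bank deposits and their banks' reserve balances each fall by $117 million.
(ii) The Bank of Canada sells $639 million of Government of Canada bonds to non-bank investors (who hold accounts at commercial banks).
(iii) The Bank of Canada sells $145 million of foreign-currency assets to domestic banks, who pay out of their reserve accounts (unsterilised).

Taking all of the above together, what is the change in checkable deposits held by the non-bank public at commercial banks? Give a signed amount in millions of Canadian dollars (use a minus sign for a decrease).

-$756 million

Bank of Canada balance sheet:
  Assets:      Securities −$639M, Foreign assets −$145M
  Liabilities: Bank reserves −$901M, Government deposits +$117M
Commercial banking system:
  Assets:      Reserves at CB −$901M, Foreign assets +$145M
  Liabilities: Checkable deposits −$756M
So the change in checkable deposits held by the non-bank public at commercial banks is -$756 million.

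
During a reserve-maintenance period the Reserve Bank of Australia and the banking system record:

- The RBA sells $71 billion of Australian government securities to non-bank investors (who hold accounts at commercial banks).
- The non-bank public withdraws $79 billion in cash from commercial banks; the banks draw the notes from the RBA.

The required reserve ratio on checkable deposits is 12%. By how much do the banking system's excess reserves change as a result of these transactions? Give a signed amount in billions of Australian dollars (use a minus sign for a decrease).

-$132 billion

Asset sale (to non-banks) $71 billion: reserves −$71B, deposits −$71B.
Currency withdrawal $79 billion: reserves −$79B, deposits −$79B.
Totals: Δreserves = −$150B, Δdeposits = −$150B.
Δrequired reserves = 12% × −$150B = −$18B.
Δexcess reserves = Δreserves − Δrequired = −$150B − (−$18B) = -$132 billion.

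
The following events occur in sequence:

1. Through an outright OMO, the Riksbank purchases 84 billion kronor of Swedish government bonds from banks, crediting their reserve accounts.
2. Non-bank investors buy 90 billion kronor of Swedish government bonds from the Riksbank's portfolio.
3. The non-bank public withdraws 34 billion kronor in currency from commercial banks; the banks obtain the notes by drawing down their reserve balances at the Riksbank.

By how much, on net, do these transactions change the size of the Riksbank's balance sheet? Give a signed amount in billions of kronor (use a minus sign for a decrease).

-6 billion

OMO purchase (from banks) 84 billion kronor: a Riksbank asset is acquired → +84B.
Asset sale (to non-banks) 90 billion kronor: a Riksbank asset is shed → −90B.
Currency withdrawal 34 billion kronor: only the composition of liabilities changes → 0.
Net: 84 − 90 + 0 = -6 billion.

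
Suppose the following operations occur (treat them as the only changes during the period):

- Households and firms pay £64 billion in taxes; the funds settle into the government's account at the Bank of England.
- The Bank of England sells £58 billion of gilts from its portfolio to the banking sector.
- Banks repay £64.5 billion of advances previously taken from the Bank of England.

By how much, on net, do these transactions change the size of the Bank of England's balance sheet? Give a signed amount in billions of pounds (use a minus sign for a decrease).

Bank of England balance sheet:
  Assets:      Securities −£58B, Loans to banks −£64.5B
  Liabilities: Bank reserves −£186.5B, Government deposits +£64B
Commercial banking system:
  Assets:      Reserves at CB −£186.5B, Securities +£58B
  Liabilities: Checkable deposits −£64B, Borrowings from CB −£64.5B
Change in total Bank of England assets = -£122.5 billion.

-£122.5 billion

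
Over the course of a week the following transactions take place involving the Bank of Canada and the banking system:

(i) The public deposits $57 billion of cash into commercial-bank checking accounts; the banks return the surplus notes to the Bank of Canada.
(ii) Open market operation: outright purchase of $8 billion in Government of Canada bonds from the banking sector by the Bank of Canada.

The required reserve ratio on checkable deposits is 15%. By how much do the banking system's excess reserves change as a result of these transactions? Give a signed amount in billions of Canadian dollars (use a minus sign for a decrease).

+$56.45 billion

Currency deposit $57 billion: reserves +$57B, deposits +$57B.
OMO purchase (from banks) $8 billion: reserves +$8B, deposits 0.
Totals: Δreserves = +$65B, Δdeposits = +$57B.
Δrequired reserves = 15% × +$57B = +$8.55B.
Δexcess reserves = Δreserves − Δrequired = +$65B − (+$8.55B) = +$56.45 billion.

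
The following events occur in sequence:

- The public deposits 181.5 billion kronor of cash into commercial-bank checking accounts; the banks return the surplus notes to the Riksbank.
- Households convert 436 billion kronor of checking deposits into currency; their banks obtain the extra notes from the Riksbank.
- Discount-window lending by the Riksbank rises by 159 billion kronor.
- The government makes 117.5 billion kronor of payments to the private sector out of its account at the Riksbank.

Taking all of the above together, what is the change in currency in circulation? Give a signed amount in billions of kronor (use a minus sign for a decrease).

Riksbank balance sheet:
  Assets:      Loans to banks +159B
  Liabilities: Bank reserves +22B, Currency in circulation +254.5B, Government deposits −117.5B
Commercial banking system:
  Assets:      Reserves at CB +22B
  Liabilities: Checkable deposits −137B, Borrowings from CB +159B
So the change in currency in circulation is +254.5 billion.

+254.5 billion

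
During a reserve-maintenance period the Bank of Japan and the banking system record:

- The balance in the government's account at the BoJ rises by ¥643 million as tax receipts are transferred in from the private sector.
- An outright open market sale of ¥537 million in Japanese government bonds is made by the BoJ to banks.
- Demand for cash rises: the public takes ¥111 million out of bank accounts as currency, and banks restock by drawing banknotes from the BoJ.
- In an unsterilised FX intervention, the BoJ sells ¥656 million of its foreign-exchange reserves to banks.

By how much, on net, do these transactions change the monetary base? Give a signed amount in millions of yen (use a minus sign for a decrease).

-¥1836 million

Government account inflow ¥643 million: reserves shift to a non-base liability → −¥643M.
OMO sale (to banks) ¥537 million: BoJ balance sheet contracts → −¥537M.
Currency withdrawal ¥111 million: just a shift between currency and reserves — both are base money → 0.
FX sale ¥656 million: BoJ balance sheet contracts → −¥656M.
Net: −643 − 537 + 0 − 656 = -¥1836 million.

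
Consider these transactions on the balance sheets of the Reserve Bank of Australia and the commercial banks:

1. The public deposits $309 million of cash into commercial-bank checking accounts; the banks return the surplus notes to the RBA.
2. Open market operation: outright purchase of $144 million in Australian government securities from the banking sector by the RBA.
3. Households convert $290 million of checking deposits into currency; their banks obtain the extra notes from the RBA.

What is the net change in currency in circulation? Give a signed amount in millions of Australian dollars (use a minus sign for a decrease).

-$19 million

Currency deposit $309 million: notes return to the central bank → −$309M.
OMO purchase (from banks) $144 million: no currency enters or leaves circulation → 0.
Currency withdrawal $290 million: notes leave the central bank → +$290M.
Net: −309 + 0 + 290 = -$19 million.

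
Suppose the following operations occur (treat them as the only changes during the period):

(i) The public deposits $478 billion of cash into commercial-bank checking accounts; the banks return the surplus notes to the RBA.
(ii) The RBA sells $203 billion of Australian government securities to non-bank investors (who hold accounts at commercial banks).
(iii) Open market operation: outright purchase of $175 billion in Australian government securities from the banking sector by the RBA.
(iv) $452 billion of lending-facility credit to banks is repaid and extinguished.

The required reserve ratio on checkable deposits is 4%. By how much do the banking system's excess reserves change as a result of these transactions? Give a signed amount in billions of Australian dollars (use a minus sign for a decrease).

-$13 billion

Currency deposit $478 billion: reserves +$478B, deposits +$478B.
Asset sale (to non-banks) $203 billion: reserves −$203B, deposits −$203B.
OMO purchase (from banks) $175 billion: reserves +$175B, deposits 0.
Discount-window repayment $452 billion: reserves −$452B, deposits 0.
Totals: Δreserves = −$2B, Δdeposits = +$275B.
Δrequired reserves = 4% × +$275B = +$11B.
Δexcess reserves = Δreserves − Δrequired = −$2B − (+$11B) = -$13 billion.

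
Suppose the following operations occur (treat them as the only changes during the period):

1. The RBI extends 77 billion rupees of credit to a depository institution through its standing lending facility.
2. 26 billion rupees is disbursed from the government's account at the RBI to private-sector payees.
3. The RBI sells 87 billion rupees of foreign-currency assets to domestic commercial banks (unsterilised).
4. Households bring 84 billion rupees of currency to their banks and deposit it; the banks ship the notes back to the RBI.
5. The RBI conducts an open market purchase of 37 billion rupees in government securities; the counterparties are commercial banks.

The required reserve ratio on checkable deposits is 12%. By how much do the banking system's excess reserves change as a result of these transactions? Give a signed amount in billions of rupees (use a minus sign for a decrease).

Discount-window loan 77 billion rupees: reserves +77B, deposits 0.
Government spending 26 billion rupees: reserves +26B, deposits +26B.
FX sale 87 billion rupees: reserves −87B, deposits 0.
Currency deposit 84 billion rupees: reserves +84B, deposits +84B.
OMO purchase (from banks) 37 billion rupees: reserves +37B, deposits 0.
Totals: Δreserves = +137B, Δdeposits = +110B.
Δrequired reserves = 12% × +110B = +13.2B.
Δexcess reserves = Δreserves − Δrequired = +137B − (+13.2B) = +123.8 billion.

+123.8 billion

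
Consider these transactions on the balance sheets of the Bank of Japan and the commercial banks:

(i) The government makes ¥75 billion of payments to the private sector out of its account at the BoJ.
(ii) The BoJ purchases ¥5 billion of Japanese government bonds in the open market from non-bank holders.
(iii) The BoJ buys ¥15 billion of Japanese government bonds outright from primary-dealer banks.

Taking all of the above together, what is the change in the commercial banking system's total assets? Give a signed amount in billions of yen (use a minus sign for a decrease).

+¥80 billion

BoJ balance sheet:
  Assets:      Securities +¥20B
  Liabilities: Bank reserves +¥95B, Government deposits −¥75B
Commercial banking system:
  Assets:      Reserves at CB +¥95B, Securities −¥15B
  Liabilities: Checkable deposits +¥80B
Change in total bank assets = +¥80 billion.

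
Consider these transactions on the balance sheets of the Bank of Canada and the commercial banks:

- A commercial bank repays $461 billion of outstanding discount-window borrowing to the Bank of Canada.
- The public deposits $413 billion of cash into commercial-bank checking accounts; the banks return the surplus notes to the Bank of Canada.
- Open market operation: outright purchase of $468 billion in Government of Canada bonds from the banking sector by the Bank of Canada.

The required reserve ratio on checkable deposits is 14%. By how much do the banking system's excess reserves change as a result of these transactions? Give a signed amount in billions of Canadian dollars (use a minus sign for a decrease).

Discount-window repayment $461 billion: reserves −$461B, deposits 0.
Currency deposit $413 billion: reserves +$413B, deposits +$413B.
OMO purchase (from banks) $468 billion: reserves +$468B, deposits 0.
Totals: Δreserves = +$420B, Δdeposits = +$413B.
Δrequired reserves = 14% × +$413B = +$57.82B.
Δexcess reserves = Δreserves − Δrequired = +$420B − (+$57.82B) = +$362.18 billion.

+$362.18 billion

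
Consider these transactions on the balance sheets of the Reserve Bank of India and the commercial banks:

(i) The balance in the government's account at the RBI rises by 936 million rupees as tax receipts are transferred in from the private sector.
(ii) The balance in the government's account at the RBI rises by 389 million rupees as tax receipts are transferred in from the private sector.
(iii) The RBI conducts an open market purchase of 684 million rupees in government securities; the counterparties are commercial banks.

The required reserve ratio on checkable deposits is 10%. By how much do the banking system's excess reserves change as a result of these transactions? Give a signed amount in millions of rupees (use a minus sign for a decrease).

Government account inflow 936 million rupees: reserves −936M, deposits −936M.
Government account inflow 389 million rupees: reserves −389M, deposits −389M.
OMO purchase (from banks) 684 million rupees: reserves +684M, deposits 0.
Totals: Δreserves = −641M, Δdeposits = −1325M.
Δrequired reserves = 10% × −1325M = −132.5M.
Δexcess reserves = Δreserves − Δrequired = −641M − (−132.5M) = -508.5 million.

-508.5 million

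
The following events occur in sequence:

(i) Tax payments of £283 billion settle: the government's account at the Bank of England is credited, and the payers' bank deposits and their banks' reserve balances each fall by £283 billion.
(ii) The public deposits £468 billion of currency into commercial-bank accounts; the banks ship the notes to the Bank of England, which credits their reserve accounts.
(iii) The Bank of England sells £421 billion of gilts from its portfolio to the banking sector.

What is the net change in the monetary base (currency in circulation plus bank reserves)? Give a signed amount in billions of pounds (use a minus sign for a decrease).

-£704 billion

Bank of England balance sheet:
  Assets:      Securities −£421B
  Liabilities: Bank reserves −£236B, Currency in circulation −£468B, Government deposits +£283B
Monetary base = currency + reserves: −£468B + (−£236B) = -£704 billion.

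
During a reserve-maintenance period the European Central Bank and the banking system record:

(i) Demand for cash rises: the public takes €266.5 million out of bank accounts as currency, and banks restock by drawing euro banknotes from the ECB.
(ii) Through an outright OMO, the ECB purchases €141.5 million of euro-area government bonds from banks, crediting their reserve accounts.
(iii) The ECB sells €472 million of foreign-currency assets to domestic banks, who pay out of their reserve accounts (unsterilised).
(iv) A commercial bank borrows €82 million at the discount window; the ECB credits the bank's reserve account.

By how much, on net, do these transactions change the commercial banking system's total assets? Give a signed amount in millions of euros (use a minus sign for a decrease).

ECB balance sheet:
  Assets:      Securities +€141.5M, Loans to banks +€82M, Foreign assets −€472M
  Liabilities: Bank reserves −€515M, Currency in circulation +€266.5M
Commercial banking system:
  Assets:      Reserves at CB −€515M, Securities −€141.5M, Foreign assets +€472M
  Liabilities: Checkable deposits −€266.5M, Borrowings from CB +€82M
Change in total bank assets = -€184.5 million.

-€184.5 million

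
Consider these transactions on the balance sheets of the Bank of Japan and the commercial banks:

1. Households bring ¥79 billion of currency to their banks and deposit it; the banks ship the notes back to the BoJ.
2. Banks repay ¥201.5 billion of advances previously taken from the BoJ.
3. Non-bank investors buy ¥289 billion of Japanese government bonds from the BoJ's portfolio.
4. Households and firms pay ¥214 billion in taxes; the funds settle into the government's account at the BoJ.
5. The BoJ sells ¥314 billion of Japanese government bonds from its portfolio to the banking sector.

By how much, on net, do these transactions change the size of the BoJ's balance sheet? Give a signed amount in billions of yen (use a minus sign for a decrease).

BoJ balance sheet:
  Assets:      Securities −¥603B, Loans to banks −¥201.5B
  Liabilities: Bank reserves −¥939.5B, Currency in circulation −¥79B, Government deposits +¥214B
Change in total BoJ assets = -¥804.5 billion.

-¥804.5 billion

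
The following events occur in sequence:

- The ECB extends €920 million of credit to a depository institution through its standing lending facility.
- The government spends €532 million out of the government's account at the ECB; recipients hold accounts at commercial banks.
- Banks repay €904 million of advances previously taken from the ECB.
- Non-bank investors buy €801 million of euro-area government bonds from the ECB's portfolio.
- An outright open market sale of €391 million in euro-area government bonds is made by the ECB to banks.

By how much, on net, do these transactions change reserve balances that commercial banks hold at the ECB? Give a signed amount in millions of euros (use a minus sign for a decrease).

-€644 million

Discount-window loan €920 million: the loan is credited to the bank's reserve account → +€920M.
Government spending €532 million: government payments flow into bank reserve accounts → +€532M.
Discount-window repayment €904 million: repayment is debited from reserves → −€904M.
Asset sale (to non-banks) €801 million: the non-bank buyers' banks settle from reserves → −€801M.
OMO sale (to banks) €391 million: the buying banks pay out of their reserve balances → −€391M.
Net: 920 + 532 − 904 − 801 − 391 = -€644 million.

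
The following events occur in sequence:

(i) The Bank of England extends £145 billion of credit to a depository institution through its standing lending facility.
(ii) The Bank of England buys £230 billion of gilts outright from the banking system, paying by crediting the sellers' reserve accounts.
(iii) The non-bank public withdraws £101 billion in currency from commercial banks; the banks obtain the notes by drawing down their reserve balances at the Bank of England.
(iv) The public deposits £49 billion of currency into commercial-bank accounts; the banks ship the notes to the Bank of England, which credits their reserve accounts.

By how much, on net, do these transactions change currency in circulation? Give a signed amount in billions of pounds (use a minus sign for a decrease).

Bank of England balance sheet:
  Assets:      Securities +£230B, Loans to banks +£145B
  Liabilities: Bank reserves +£323B, Currency in circulation +£52B
So the change in currency in circulation is +£52 billion.

+£52 billion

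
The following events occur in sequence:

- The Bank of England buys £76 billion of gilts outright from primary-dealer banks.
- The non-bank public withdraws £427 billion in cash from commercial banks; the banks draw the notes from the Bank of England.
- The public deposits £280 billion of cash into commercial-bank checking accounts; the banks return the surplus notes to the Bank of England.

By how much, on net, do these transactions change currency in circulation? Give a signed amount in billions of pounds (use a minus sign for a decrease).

Bank of England balance sheet:
  Assets:      Securities +£76B
  Liabilities: Bank reserves −£71B, Currency in circulation +£147B
Commercial banking system:
  Assets:      Reserves at CB −£71B, Securities −£76B
  Liabilities: Checkable deposits −£147B
So the change in currency in circulation is +£147 billion.

+£147 billion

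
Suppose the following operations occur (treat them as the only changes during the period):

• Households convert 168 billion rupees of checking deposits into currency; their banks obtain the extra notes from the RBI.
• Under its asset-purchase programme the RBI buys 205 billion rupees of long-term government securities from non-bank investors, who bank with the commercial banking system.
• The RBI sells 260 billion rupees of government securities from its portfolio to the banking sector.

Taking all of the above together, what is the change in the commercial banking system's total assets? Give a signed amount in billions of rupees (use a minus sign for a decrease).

Currency withdrawal 168 billion rupees: bank balance sheets shrink → −168B.
Asset purchase (from non-banks) 205 billion rupees: bank balance sheets expand → +205B.
OMO sale (to banks) 260 billion rupees: just an asset swap on bank balance sheets → 0.
Net: −168 + 205 + 0 = +37 billion.

+37 billion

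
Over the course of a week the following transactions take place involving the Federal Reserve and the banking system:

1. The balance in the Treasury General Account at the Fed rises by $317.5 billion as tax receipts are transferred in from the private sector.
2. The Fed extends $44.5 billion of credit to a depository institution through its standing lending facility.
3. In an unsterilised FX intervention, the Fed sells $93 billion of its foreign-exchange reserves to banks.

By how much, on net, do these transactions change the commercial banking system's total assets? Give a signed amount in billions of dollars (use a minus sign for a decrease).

Fed balance sheet:
  Assets:      Loans to banks +$44.5B, Foreign assets −$93B
  Liabilities: Bank reserves −$366B, Government deposits +$317.5B
Commercial banking system:
  Assets:      Reserves at CB −$366B, Foreign assets +$93B
  Liabilities: Checkable deposits −$317.5B, Borrowings from CB +$44.5B
Change in total bank assets = -$273 billion.

-$273 billion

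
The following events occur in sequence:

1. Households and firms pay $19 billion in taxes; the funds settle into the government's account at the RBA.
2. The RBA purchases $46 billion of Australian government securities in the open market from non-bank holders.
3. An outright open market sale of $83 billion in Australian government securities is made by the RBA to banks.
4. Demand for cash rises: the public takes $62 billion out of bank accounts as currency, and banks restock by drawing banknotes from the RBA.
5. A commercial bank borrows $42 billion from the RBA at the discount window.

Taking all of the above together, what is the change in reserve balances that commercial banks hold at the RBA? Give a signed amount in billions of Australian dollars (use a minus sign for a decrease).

-$76 billion

RBA balance sheet:
  Assets:      Securities −$37B, Loans to banks +$42B
  Liabilities: Bank reserves −$76B, Currency in circulation +$62B, Government deposits +$19B
So the change in reserve balances that commercial banks hold at the RBA is -$76 billion.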